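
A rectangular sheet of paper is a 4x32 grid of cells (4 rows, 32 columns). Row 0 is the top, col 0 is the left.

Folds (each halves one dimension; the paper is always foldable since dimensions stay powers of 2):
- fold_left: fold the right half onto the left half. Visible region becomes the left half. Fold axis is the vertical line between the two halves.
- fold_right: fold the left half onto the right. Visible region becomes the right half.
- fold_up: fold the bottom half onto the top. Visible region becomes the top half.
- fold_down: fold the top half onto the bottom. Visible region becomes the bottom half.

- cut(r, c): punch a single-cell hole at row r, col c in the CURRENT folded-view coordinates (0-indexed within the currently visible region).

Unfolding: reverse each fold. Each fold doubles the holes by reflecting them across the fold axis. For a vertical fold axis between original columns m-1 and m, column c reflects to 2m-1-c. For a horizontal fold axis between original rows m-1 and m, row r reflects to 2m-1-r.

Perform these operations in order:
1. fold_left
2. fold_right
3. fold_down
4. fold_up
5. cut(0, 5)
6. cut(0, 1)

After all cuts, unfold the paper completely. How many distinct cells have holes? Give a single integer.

Op 1 fold_left: fold axis v@16; visible region now rows[0,4) x cols[0,16) = 4x16
Op 2 fold_right: fold axis v@8; visible region now rows[0,4) x cols[8,16) = 4x8
Op 3 fold_down: fold axis h@2; visible region now rows[2,4) x cols[8,16) = 2x8
Op 4 fold_up: fold axis h@3; visible region now rows[2,3) x cols[8,16) = 1x8
Op 5 cut(0, 5): punch at orig (2,13); cuts so far [(2, 13)]; region rows[2,3) x cols[8,16) = 1x8
Op 6 cut(0, 1): punch at orig (2,9); cuts so far [(2, 9), (2, 13)]; region rows[2,3) x cols[8,16) = 1x8
Unfold 1 (reflect across h@3): 4 holes -> [(2, 9), (2, 13), (3, 9), (3, 13)]
Unfold 2 (reflect across h@2): 8 holes -> [(0, 9), (0, 13), (1, 9), (1, 13), (2, 9), (2, 13), (3, 9), (3, 13)]
Unfold 3 (reflect across v@8): 16 holes -> [(0, 2), (0, 6), (0, 9), (0, 13), (1, 2), (1, 6), (1, 9), (1, 13), (2, 2), (2, 6), (2, 9), (2, 13), (3, 2), (3, 6), (3, 9), (3, 13)]
Unfold 4 (reflect across v@16): 32 holes -> [(0, 2), (0, 6), (0, 9), (0, 13), (0, 18), (0, 22), (0, 25), (0, 29), (1, 2), (1, 6), (1, 9), (1, 13), (1, 18), (1, 22), (1, 25), (1, 29), (2, 2), (2, 6), (2, 9), (2, 13), (2, 18), (2, 22), (2, 25), (2, 29), (3, 2), (3, 6), (3, 9), (3, 13), (3, 18), (3, 22), (3, 25), (3, 29)]

Answer: 32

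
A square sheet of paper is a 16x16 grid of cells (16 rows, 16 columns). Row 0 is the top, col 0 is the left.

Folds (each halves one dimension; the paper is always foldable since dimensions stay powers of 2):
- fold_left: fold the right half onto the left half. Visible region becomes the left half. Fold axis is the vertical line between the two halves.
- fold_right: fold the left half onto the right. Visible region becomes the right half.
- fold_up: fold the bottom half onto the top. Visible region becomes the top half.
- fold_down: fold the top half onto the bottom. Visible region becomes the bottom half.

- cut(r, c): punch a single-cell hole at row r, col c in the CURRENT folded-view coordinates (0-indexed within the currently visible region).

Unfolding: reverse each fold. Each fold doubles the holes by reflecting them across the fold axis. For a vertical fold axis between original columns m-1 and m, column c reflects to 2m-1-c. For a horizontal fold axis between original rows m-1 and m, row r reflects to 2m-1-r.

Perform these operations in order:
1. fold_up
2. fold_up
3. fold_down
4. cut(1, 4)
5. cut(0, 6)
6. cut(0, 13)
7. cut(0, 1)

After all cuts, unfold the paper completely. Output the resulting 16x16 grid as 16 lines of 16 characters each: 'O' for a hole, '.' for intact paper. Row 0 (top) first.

Op 1 fold_up: fold axis h@8; visible region now rows[0,8) x cols[0,16) = 8x16
Op 2 fold_up: fold axis h@4; visible region now rows[0,4) x cols[0,16) = 4x16
Op 3 fold_down: fold axis h@2; visible region now rows[2,4) x cols[0,16) = 2x16
Op 4 cut(1, 4): punch at orig (3,4); cuts so far [(3, 4)]; region rows[2,4) x cols[0,16) = 2x16
Op 5 cut(0, 6): punch at orig (2,6); cuts so far [(2, 6), (3, 4)]; region rows[2,4) x cols[0,16) = 2x16
Op 6 cut(0, 13): punch at orig (2,13); cuts so far [(2, 6), (2, 13), (3, 4)]; region rows[2,4) x cols[0,16) = 2x16
Op 7 cut(0, 1): punch at orig (2,1); cuts so far [(2, 1), (2, 6), (2, 13), (3, 4)]; region rows[2,4) x cols[0,16) = 2x16
Unfold 1 (reflect across h@2): 8 holes -> [(0, 4), (1, 1), (1, 6), (1, 13), (2, 1), (2, 6), (2, 13), (3, 4)]
Unfold 2 (reflect across h@4): 16 holes -> [(0, 4), (1, 1), (1, 6), (1, 13), (2, 1), (2, 6), (2, 13), (3, 4), (4, 4), (5, 1), (5, 6), (5, 13), (6, 1), (6, 6), (6, 13), (7, 4)]
Unfold 3 (reflect across h@8): 32 holes -> [(0, 4), (1, 1), (1, 6), (1, 13), (2, 1), (2, 6), (2, 13), (3, 4), (4, 4), (5, 1), (5, 6), (5, 13), (6, 1), (6, 6), (6, 13), (7, 4), (8, 4), (9, 1), (9, 6), (9, 13), (10, 1), (10, 6), (10, 13), (11, 4), (12, 4), (13, 1), (13, 6), (13, 13), (14, 1), (14, 6), (14, 13), (15, 4)]

Answer: ....O...........
.O....O......O..
.O....O......O..
....O...........
....O...........
.O....O......O..
.O....O......O..
....O...........
....O...........
.O....O......O..
.O....O......O..
....O...........
....O...........
.O....O......O..
.O....O......O..
....O...........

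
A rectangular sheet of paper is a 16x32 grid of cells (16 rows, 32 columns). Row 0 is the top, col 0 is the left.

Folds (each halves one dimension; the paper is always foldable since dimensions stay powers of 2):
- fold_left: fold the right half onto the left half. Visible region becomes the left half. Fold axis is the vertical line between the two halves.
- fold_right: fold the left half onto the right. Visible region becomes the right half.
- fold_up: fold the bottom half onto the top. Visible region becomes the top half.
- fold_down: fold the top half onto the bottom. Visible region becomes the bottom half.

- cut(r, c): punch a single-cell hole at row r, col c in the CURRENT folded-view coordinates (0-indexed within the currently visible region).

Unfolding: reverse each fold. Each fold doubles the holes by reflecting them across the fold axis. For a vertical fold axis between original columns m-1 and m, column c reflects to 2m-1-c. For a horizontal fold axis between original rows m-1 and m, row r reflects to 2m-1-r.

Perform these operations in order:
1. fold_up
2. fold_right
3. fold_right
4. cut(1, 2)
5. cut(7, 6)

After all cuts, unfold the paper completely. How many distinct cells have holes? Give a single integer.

Answer: 16

Derivation:
Op 1 fold_up: fold axis h@8; visible region now rows[0,8) x cols[0,32) = 8x32
Op 2 fold_right: fold axis v@16; visible region now rows[0,8) x cols[16,32) = 8x16
Op 3 fold_right: fold axis v@24; visible region now rows[0,8) x cols[24,32) = 8x8
Op 4 cut(1, 2): punch at orig (1,26); cuts so far [(1, 26)]; region rows[0,8) x cols[24,32) = 8x8
Op 5 cut(7, 6): punch at orig (7,30); cuts so far [(1, 26), (7, 30)]; region rows[0,8) x cols[24,32) = 8x8
Unfold 1 (reflect across v@24): 4 holes -> [(1, 21), (1, 26), (7, 17), (7, 30)]
Unfold 2 (reflect across v@16): 8 holes -> [(1, 5), (1, 10), (1, 21), (1, 26), (7, 1), (7, 14), (7, 17), (7, 30)]
Unfold 3 (reflect across h@8): 16 holes -> [(1, 5), (1, 10), (1, 21), (1, 26), (7, 1), (7, 14), (7, 17), (7, 30), (8, 1), (8, 14), (8, 17), (8, 30), (14, 5), (14, 10), (14, 21), (14, 26)]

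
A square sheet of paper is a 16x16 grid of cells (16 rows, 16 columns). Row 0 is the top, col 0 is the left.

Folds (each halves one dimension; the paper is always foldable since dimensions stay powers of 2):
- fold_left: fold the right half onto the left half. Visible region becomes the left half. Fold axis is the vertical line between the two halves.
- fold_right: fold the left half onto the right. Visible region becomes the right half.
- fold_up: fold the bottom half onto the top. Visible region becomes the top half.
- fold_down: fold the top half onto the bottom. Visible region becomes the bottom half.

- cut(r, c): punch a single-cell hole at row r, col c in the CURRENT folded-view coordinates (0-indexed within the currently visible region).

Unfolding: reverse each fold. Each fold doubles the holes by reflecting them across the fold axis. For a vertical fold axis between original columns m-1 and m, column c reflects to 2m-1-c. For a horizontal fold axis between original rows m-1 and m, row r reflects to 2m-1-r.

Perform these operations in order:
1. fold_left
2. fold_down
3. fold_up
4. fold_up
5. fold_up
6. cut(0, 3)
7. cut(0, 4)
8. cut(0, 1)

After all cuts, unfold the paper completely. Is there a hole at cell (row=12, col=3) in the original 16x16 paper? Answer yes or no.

Answer: yes

Derivation:
Op 1 fold_left: fold axis v@8; visible region now rows[0,16) x cols[0,8) = 16x8
Op 2 fold_down: fold axis h@8; visible region now rows[8,16) x cols[0,8) = 8x8
Op 3 fold_up: fold axis h@12; visible region now rows[8,12) x cols[0,8) = 4x8
Op 4 fold_up: fold axis h@10; visible region now rows[8,10) x cols[0,8) = 2x8
Op 5 fold_up: fold axis h@9; visible region now rows[8,9) x cols[0,8) = 1x8
Op 6 cut(0, 3): punch at orig (8,3); cuts so far [(8, 3)]; region rows[8,9) x cols[0,8) = 1x8
Op 7 cut(0, 4): punch at orig (8,4); cuts so far [(8, 3), (8, 4)]; region rows[8,9) x cols[0,8) = 1x8
Op 8 cut(0, 1): punch at orig (8,1); cuts so far [(8, 1), (8, 3), (8, 4)]; region rows[8,9) x cols[0,8) = 1x8
Unfold 1 (reflect across h@9): 6 holes -> [(8, 1), (8, 3), (8, 4), (9, 1), (9, 3), (9, 4)]
Unfold 2 (reflect across h@10): 12 holes -> [(8, 1), (8, 3), (8, 4), (9, 1), (9, 3), (9, 4), (10, 1), (10, 3), (10, 4), (11, 1), (11, 3), (11, 4)]
Unfold 3 (reflect across h@12): 24 holes -> [(8, 1), (8, 3), (8, 4), (9, 1), (9, 3), (9, 4), (10, 1), (10, 3), (10, 4), (11, 1), (11, 3), (11, 4), (12, 1), (12, 3), (12, 4), (13, 1), (13, 3), (13, 4), (14, 1), (14, 3), (14, 4), (15, 1), (15, 3), (15, 4)]
Unfold 4 (reflect across h@8): 48 holes -> [(0, 1), (0, 3), (0, 4), (1, 1), (1, 3), (1, 4), (2, 1), (2, 3), (2, 4), (3, 1), (3, 3), (3, 4), (4, 1), (4, 3), (4, 4), (5, 1), (5, 3), (5, 4), (6, 1), (6, 3), (6, 4), (7, 1), (7, 3), (7, 4), (8, 1), (8, 3), (8, 4), (9, 1), (9, 3), (9, 4), (10, 1), (10, 3), (10, 4), (11, 1), (11, 3), (11, 4), (12, 1), (12, 3), (12, 4), (13, 1), (13, 3), (13, 4), (14, 1), (14, 3), (14, 4), (15, 1), (15, 3), (15, 4)]
Unfold 5 (reflect across v@8): 96 holes -> [(0, 1), (0, 3), (0, 4), (0, 11), (0, 12), (0, 14), (1, 1), (1, 3), (1, 4), (1, 11), (1, 12), (1, 14), (2, 1), (2, 3), (2, 4), (2, 11), (2, 12), (2, 14), (3, 1), (3, 3), (3, 4), (3, 11), (3, 12), (3, 14), (4, 1), (4, 3), (4, 4), (4, 11), (4, 12), (4, 14), (5, 1), (5, 3), (5, 4), (5, 11), (5, 12), (5, 14), (6, 1), (6, 3), (6, 4), (6, 11), (6, 12), (6, 14), (7, 1), (7, 3), (7, 4), (7, 11), (7, 12), (7, 14), (8, 1), (8, 3), (8, 4), (8, 11), (8, 12), (8, 14), (9, 1), (9, 3), (9, 4), (9, 11), (9, 12), (9, 14), (10, 1), (10, 3), (10, 4), (10, 11), (10, 12), (10, 14), (11, 1), (11, 3), (11, 4), (11, 11), (11, 12), (11, 14), (12, 1), (12, 3), (12, 4), (12, 11), (12, 12), (12, 14), (13, 1), (13, 3), (13, 4), (13, 11), (13, 12), (13, 14), (14, 1), (14, 3), (14, 4), (14, 11), (14, 12), (14, 14), (15, 1), (15, 3), (15, 4), (15, 11), (15, 12), (15, 14)]
Holes: [(0, 1), (0, 3), (0, 4), (0, 11), (0, 12), (0, 14), (1, 1), (1, 3), (1, 4), (1, 11), (1, 12), (1, 14), (2, 1), (2, 3), (2, 4), (2, 11), (2, 12), (2, 14), (3, 1), (3, 3), (3, 4), (3, 11), (3, 12), (3, 14), (4, 1), (4, 3), (4, 4), (4, 11), (4, 12), (4, 14), (5, 1), (5, 3), (5, 4), (5, 11), (5, 12), (5, 14), (6, 1), (6, 3), (6, 4), (6, 11), (6, 12), (6, 14), (7, 1), (7, 3), (7, 4), (7, 11), (7, 12), (7, 14), (8, 1), (8, 3), (8, 4), (8, 11), (8, 12), (8, 14), (9, 1), (9, 3), (9, 4), (9, 11), (9, 12), (9, 14), (10, 1), (10, 3), (10, 4), (10, 11), (10, 12), (10, 14), (11, 1), (11, 3), (11, 4), (11, 11), (11, 12), (11, 14), (12, 1), (12, 3), (12, 4), (12, 11), (12, 12), (12, 14), (13, 1), (13, 3), (13, 4), (13, 11), (13, 12), (13, 14), (14, 1), (14, 3), (14, 4), (14, 11), (14, 12), (14, 14), (15, 1), (15, 3), (15, 4), (15, 11), (15, 12), (15, 14)]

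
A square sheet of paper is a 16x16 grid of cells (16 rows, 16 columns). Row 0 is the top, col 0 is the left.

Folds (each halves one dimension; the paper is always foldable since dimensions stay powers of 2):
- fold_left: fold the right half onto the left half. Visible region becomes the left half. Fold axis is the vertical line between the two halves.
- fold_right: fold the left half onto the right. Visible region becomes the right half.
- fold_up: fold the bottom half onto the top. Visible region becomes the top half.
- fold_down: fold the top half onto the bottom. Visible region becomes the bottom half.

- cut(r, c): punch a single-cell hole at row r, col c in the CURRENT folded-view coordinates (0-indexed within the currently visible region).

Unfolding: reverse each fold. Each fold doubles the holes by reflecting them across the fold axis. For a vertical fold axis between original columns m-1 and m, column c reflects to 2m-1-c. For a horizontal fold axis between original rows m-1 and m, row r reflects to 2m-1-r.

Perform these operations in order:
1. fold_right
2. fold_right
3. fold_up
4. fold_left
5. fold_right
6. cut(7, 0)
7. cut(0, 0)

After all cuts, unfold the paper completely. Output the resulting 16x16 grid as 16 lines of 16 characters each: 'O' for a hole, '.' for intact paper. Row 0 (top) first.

Op 1 fold_right: fold axis v@8; visible region now rows[0,16) x cols[8,16) = 16x8
Op 2 fold_right: fold axis v@12; visible region now rows[0,16) x cols[12,16) = 16x4
Op 3 fold_up: fold axis h@8; visible region now rows[0,8) x cols[12,16) = 8x4
Op 4 fold_left: fold axis v@14; visible region now rows[0,8) x cols[12,14) = 8x2
Op 5 fold_right: fold axis v@13; visible region now rows[0,8) x cols[13,14) = 8x1
Op 6 cut(7, 0): punch at orig (7,13); cuts so far [(7, 13)]; region rows[0,8) x cols[13,14) = 8x1
Op 7 cut(0, 0): punch at orig (0,13); cuts so far [(0, 13), (7, 13)]; region rows[0,8) x cols[13,14) = 8x1
Unfold 1 (reflect across v@13): 4 holes -> [(0, 12), (0, 13), (7, 12), (7, 13)]
Unfold 2 (reflect across v@14): 8 holes -> [(0, 12), (0, 13), (0, 14), (0, 15), (7, 12), (7, 13), (7, 14), (7, 15)]
Unfold 3 (reflect across h@8): 16 holes -> [(0, 12), (0, 13), (0, 14), (0, 15), (7, 12), (7, 13), (7, 14), (7, 15), (8, 12), (8, 13), (8, 14), (8, 15), (15, 12), (15, 13), (15, 14), (15, 15)]
Unfold 4 (reflect across v@12): 32 holes -> [(0, 8), (0, 9), (0, 10), (0, 11), (0, 12), (0, 13), (0, 14), (0, 15), (7, 8), (7, 9), (7, 10), (7, 11), (7, 12), (7, 13), (7, 14), (7, 15), (8, 8), (8, 9), (8, 10), (8, 11), (8, 12), (8, 13), (8, 14), (8, 15), (15, 8), (15, 9), (15, 10), (15, 11), (15, 12), (15, 13), (15, 14), (15, 15)]
Unfold 5 (reflect across v@8): 64 holes -> [(0, 0), (0, 1), (0, 2), (0, 3), (0, 4), (0, 5), (0, 6), (0, 7), (0, 8), (0, 9), (0, 10), (0, 11), (0, 12), (0, 13), (0, 14), (0, 15), (7, 0), (7, 1), (7, 2), (7, 3), (7, 4), (7, 5), (7, 6), (7, 7), (7, 8), (7, 9), (7, 10), (7, 11), (7, 12), (7, 13), (7, 14), (7, 15), (8, 0), (8, 1), (8, 2), (8, 3), (8, 4), (8, 5), (8, 6), (8, 7), (8, 8), (8, 9), (8, 10), (8, 11), (8, 12), (8, 13), (8, 14), (8, 15), (15, 0), (15, 1), (15, 2), (15, 3), (15, 4), (15, 5), (15, 6), (15, 7), (15, 8), (15, 9), (15, 10), (15, 11), (15, 12), (15, 13), (15, 14), (15, 15)]

Answer: OOOOOOOOOOOOOOOO
................
................
................
................
................
................
OOOOOOOOOOOOOOOO
OOOOOOOOOOOOOOOO
................
................
................
................
................
................
OOOOOOOOOOOOOOOO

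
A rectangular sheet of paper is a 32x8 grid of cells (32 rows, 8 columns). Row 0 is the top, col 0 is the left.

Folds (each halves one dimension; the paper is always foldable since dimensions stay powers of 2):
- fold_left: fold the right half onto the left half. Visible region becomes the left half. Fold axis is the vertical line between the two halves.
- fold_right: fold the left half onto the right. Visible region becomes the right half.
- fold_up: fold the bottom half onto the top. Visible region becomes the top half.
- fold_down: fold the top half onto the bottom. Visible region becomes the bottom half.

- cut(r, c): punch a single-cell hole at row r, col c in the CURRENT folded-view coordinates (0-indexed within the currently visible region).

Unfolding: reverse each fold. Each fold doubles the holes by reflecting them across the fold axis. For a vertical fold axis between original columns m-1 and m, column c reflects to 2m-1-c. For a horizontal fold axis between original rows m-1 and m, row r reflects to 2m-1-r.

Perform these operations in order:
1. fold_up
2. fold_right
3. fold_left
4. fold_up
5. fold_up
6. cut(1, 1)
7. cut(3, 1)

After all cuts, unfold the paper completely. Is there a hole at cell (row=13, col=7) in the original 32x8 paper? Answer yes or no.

Op 1 fold_up: fold axis h@16; visible region now rows[0,16) x cols[0,8) = 16x8
Op 2 fold_right: fold axis v@4; visible region now rows[0,16) x cols[4,8) = 16x4
Op 3 fold_left: fold axis v@6; visible region now rows[0,16) x cols[4,6) = 16x2
Op 4 fold_up: fold axis h@8; visible region now rows[0,8) x cols[4,6) = 8x2
Op 5 fold_up: fold axis h@4; visible region now rows[0,4) x cols[4,6) = 4x2
Op 6 cut(1, 1): punch at orig (1,5); cuts so far [(1, 5)]; region rows[0,4) x cols[4,6) = 4x2
Op 7 cut(3, 1): punch at orig (3,5); cuts so far [(1, 5), (3, 5)]; region rows[0,4) x cols[4,6) = 4x2
Unfold 1 (reflect across h@4): 4 holes -> [(1, 5), (3, 5), (4, 5), (6, 5)]
Unfold 2 (reflect across h@8): 8 holes -> [(1, 5), (3, 5), (4, 5), (6, 5), (9, 5), (11, 5), (12, 5), (14, 5)]
Unfold 3 (reflect across v@6): 16 holes -> [(1, 5), (1, 6), (3, 5), (3, 6), (4, 5), (4, 6), (6, 5), (6, 6), (9, 5), (9, 6), (11, 5), (11, 6), (12, 5), (12, 6), (14, 5), (14, 6)]
Unfold 4 (reflect across v@4): 32 holes -> [(1, 1), (1, 2), (1, 5), (1, 6), (3, 1), (3, 2), (3, 5), (3, 6), (4, 1), (4, 2), (4, 5), (4, 6), (6, 1), (6, 2), (6, 5), (6, 6), (9, 1), (9, 2), (9, 5), (9, 6), (11, 1), (11, 2), (11, 5), (11, 6), (12, 1), (12, 2), (12, 5), (12, 6), (14, 1), (14, 2), (14, 5), (14, 6)]
Unfold 5 (reflect across h@16): 64 holes -> [(1, 1), (1, 2), (1, 5), (1, 6), (3, 1), (3, 2), (3, 5), (3, 6), (4, 1), (4, 2), (4, 5), (4, 6), (6, 1), (6, 2), (6, 5), (6, 6), (9, 1), (9, 2), (9, 5), (9, 6), (11, 1), (11, 2), (11, 5), (11, 6), (12, 1), (12, 2), (12, 5), (12, 6), (14, 1), (14, 2), (14, 5), (14, 6), (17, 1), (17, 2), (17, 5), (17, 6), (19, 1), (19, 2), (19, 5), (19, 6), (20, 1), (20, 2), (20, 5), (20, 6), (22, 1), (22, 2), (22, 5), (22, 6), (25, 1), (25, 2), (25, 5), (25, 6), (27, 1), (27, 2), (27, 5), (27, 6), (28, 1), (28, 2), (28, 5), (28, 6), (30, 1), (30, 2), (30, 5), (30, 6)]
Holes: [(1, 1), (1, 2), (1, 5), (1, 6), (3, 1), (3, 2), (3, 5), (3, 6), (4, 1), (4, 2), (4, 5), (4, 6), (6, 1), (6, 2), (6, 5), (6, 6), (9, 1), (9, 2), (9, 5), (9, 6), (11, 1), (11, 2), (11, 5), (11, 6), (12, 1), (12, 2), (12, 5), (12, 6), (14, 1), (14, 2), (14, 5), (14, 6), (17, 1), (17, 2), (17, 5), (17, 6), (19, 1), (19, 2), (19, 5), (19, 6), (20, 1), (20, 2), (20, 5), (20, 6), (22, 1), (22, 2), (22, 5), (22, 6), (25, 1), (25, 2), (25, 5), (25, 6), (27, 1), (27, 2), (27, 5), (27, 6), (28, 1), (28, 2), (28, 5), (28, 6), (30, 1), (30, 2), (30, 5), (30, 6)]

Answer: no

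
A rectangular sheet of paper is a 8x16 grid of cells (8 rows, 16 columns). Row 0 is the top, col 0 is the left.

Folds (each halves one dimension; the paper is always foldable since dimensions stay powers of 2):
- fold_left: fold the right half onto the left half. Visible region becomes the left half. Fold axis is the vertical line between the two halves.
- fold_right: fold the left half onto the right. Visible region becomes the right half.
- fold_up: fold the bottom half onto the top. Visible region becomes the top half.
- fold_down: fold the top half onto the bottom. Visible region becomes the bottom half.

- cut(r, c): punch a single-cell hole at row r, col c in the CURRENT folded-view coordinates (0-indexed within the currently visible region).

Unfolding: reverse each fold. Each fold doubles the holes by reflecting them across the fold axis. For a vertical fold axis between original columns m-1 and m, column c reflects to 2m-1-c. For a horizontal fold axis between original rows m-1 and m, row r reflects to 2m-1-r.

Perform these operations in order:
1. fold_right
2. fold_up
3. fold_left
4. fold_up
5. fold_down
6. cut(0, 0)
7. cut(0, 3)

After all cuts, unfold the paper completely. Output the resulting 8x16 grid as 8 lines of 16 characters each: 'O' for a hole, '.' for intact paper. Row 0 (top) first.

Answer: O..OO..OO..OO..O
O..OO..OO..OO..O
O..OO..OO..OO..O
O..OO..OO..OO..O
O..OO..OO..OO..O
O..OO..OO..OO..O
O..OO..OO..OO..O
O..OO..OO..OO..O

Derivation:
Op 1 fold_right: fold axis v@8; visible region now rows[0,8) x cols[8,16) = 8x8
Op 2 fold_up: fold axis h@4; visible region now rows[0,4) x cols[8,16) = 4x8
Op 3 fold_left: fold axis v@12; visible region now rows[0,4) x cols[8,12) = 4x4
Op 4 fold_up: fold axis h@2; visible region now rows[0,2) x cols[8,12) = 2x4
Op 5 fold_down: fold axis h@1; visible region now rows[1,2) x cols[8,12) = 1x4
Op 6 cut(0, 0): punch at orig (1,8); cuts so far [(1, 8)]; region rows[1,2) x cols[8,12) = 1x4
Op 7 cut(0, 3): punch at orig (1,11); cuts so far [(1, 8), (1, 11)]; region rows[1,2) x cols[8,12) = 1x4
Unfold 1 (reflect across h@1): 4 holes -> [(0, 8), (0, 11), (1, 8), (1, 11)]
Unfold 2 (reflect across h@2): 8 holes -> [(0, 8), (0, 11), (1, 8), (1, 11), (2, 8), (2, 11), (3, 8), (3, 11)]
Unfold 3 (reflect across v@12): 16 holes -> [(0, 8), (0, 11), (0, 12), (0, 15), (1, 8), (1, 11), (1, 12), (1, 15), (2, 8), (2, 11), (2, 12), (2, 15), (3, 8), (3, 11), (3, 12), (3, 15)]
Unfold 4 (reflect across h@4): 32 holes -> [(0, 8), (0, 11), (0, 12), (0, 15), (1, 8), (1, 11), (1, 12), (1, 15), (2, 8), (2, 11), (2, 12), (2, 15), (3, 8), (3, 11), (3, 12), (3, 15), (4, 8), (4, 11), (4, 12), (4, 15), (5, 8), (5, 11), (5, 12), (5, 15), (6, 8), (6, 11), (6, 12), (6, 15), (7, 8), (7, 11), (7, 12), (7, 15)]
Unfold 5 (reflect across v@8): 64 holes -> [(0, 0), (0, 3), (0, 4), (0, 7), (0, 8), (0, 11), (0, 12), (0, 15), (1, 0), (1, 3), (1, 4), (1, 7), (1, 8), (1, 11), (1, 12), (1, 15), (2, 0), (2, 3), (2, 4), (2, 7), (2, 8), (2, 11), (2, 12), (2, 15), (3, 0), (3, 3), (3, 4), (3, 7), (3, 8), (3, 11), (3, 12), (3, 15), (4, 0), (4, 3), (4, 4), (4, 7), (4, 8), (4, 11), (4, 12), (4, 15), (5, 0), (5, 3), (5, 4), (5, 7), (5, 8), (5, 11), (5, 12), (5, 15), (6, 0), (6, 3), (6, 4), (6, 7), (6, 8), (6, 11), (6, 12), (6, 15), (7, 0), (7, 3), (7, 4), (7, 7), (7, 8), (7, 11), (7, 12), (7, 15)]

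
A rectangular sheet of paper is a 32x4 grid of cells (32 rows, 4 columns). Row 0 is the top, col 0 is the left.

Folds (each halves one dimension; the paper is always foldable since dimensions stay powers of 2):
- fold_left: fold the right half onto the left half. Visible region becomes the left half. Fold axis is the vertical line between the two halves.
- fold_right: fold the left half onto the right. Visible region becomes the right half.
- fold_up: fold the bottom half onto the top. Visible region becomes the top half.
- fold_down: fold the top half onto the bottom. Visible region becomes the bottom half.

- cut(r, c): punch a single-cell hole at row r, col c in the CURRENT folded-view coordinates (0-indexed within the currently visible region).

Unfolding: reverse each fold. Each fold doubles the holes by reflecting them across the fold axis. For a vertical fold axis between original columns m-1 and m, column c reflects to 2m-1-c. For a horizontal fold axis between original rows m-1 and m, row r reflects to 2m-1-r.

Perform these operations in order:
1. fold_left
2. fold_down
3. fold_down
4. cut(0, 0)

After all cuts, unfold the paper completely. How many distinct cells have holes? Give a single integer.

Op 1 fold_left: fold axis v@2; visible region now rows[0,32) x cols[0,2) = 32x2
Op 2 fold_down: fold axis h@16; visible region now rows[16,32) x cols[0,2) = 16x2
Op 3 fold_down: fold axis h@24; visible region now rows[24,32) x cols[0,2) = 8x2
Op 4 cut(0, 0): punch at orig (24,0); cuts so far [(24, 0)]; region rows[24,32) x cols[0,2) = 8x2
Unfold 1 (reflect across h@24): 2 holes -> [(23, 0), (24, 0)]
Unfold 2 (reflect across h@16): 4 holes -> [(7, 0), (8, 0), (23, 0), (24, 0)]
Unfold 3 (reflect across v@2): 8 holes -> [(7, 0), (7, 3), (8, 0), (8, 3), (23, 0), (23, 3), (24, 0), (24, 3)]

Answer: 8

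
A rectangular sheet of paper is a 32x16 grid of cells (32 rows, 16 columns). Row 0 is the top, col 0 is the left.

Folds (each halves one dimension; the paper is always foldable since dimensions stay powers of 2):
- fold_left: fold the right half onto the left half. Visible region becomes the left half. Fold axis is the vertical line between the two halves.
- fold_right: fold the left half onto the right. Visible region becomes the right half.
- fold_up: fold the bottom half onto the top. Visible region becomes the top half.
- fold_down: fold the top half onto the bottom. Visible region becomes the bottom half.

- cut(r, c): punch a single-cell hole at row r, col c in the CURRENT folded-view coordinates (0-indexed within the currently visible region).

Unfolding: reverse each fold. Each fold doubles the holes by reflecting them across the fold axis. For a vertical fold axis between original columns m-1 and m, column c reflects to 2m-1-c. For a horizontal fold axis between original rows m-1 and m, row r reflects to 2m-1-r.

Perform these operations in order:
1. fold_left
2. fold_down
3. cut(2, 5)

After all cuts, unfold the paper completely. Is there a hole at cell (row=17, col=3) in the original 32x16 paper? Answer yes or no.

Answer: no

Derivation:
Op 1 fold_left: fold axis v@8; visible region now rows[0,32) x cols[0,8) = 32x8
Op 2 fold_down: fold axis h@16; visible region now rows[16,32) x cols[0,8) = 16x8
Op 3 cut(2, 5): punch at orig (18,5); cuts so far [(18, 5)]; region rows[16,32) x cols[0,8) = 16x8
Unfold 1 (reflect across h@16): 2 holes -> [(13, 5), (18, 5)]
Unfold 2 (reflect across v@8): 4 holes -> [(13, 5), (13, 10), (18, 5), (18, 10)]
Holes: [(13, 5), (13, 10), (18, 5), (18, 10)]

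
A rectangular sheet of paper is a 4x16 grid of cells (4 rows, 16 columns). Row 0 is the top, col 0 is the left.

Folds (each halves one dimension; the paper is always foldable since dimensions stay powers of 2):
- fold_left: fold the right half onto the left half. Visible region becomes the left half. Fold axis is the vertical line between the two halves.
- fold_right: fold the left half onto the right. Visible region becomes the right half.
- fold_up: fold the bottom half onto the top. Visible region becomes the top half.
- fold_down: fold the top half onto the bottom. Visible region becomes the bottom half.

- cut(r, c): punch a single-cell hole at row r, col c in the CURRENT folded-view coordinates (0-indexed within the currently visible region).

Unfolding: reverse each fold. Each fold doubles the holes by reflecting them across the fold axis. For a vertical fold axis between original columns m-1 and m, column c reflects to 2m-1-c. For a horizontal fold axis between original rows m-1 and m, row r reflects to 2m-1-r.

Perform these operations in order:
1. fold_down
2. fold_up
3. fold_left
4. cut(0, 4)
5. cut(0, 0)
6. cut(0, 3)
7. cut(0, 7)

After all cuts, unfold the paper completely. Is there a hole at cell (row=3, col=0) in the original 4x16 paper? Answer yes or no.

Answer: yes

Derivation:
Op 1 fold_down: fold axis h@2; visible region now rows[2,4) x cols[0,16) = 2x16
Op 2 fold_up: fold axis h@3; visible region now rows[2,3) x cols[0,16) = 1x16
Op 3 fold_left: fold axis v@8; visible region now rows[2,3) x cols[0,8) = 1x8
Op 4 cut(0, 4): punch at orig (2,4); cuts so far [(2, 4)]; region rows[2,3) x cols[0,8) = 1x8
Op 5 cut(0, 0): punch at orig (2,0); cuts so far [(2, 0), (2, 4)]; region rows[2,3) x cols[0,8) = 1x8
Op 6 cut(0, 3): punch at orig (2,3); cuts so far [(2, 0), (2, 3), (2, 4)]; region rows[2,3) x cols[0,8) = 1x8
Op 7 cut(0, 7): punch at orig (2,7); cuts so far [(2, 0), (2, 3), (2, 4), (2, 7)]; region rows[2,3) x cols[0,8) = 1x8
Unfold 1 (reflect across v@8): 8 holes -> [(2, 0), (2, 3), (2, 4), (2, 7), (2, 8), (2, 11), (2, 12), (2, 15)]
Unfold 2 (reflect across h@3): 16 holes -> [(2, 0), (2, 3), (2, 4), (2, 7), (2, 8), (2, 11), (2, 12), (2, 15), (3, 0), (3, 3), (3, 4), (3, 7), (3, 8), (3, 11), (3, 12), (3, 15)]
Unfold 3 (reflect across h@2): 32 holes -> [(0, 0), (0, 3), (0, 4), (0, 7), (0, 8), (0, 11), (0, 12), (0, 15), (1, 0), (1, 3), (1, 4), (1, 7), (1, 8), (1, 11), (1, 12), (1, 15), (2, 0), (2, 3), (2, 4), (2, 7), (2, 8), (2, 11), (2, 12), (2, 15), (3, 0), (3, 3), (3, 4), (3, 7), (3, 8), (3, 11), (3, 12), (3, 15)]
Holes: [(0, 0), (0, 3), (0, 4), (0, 7), (0, 8), (0, 11), (0, 12), (0, 15), (1, 0), (1, 3), (1, 4), (1, 7), (1, 8), (1, 11), (1, 12), (1, 15), (2, 0), (2, 3), (2, 4), (2, 7), (2, 8), (2, 11), (2, 12), (2, 15), (3, 0), (3, 3), (3, 4), (3, 7), (3, 8), (3, 11), (3, 12), (3, 15)]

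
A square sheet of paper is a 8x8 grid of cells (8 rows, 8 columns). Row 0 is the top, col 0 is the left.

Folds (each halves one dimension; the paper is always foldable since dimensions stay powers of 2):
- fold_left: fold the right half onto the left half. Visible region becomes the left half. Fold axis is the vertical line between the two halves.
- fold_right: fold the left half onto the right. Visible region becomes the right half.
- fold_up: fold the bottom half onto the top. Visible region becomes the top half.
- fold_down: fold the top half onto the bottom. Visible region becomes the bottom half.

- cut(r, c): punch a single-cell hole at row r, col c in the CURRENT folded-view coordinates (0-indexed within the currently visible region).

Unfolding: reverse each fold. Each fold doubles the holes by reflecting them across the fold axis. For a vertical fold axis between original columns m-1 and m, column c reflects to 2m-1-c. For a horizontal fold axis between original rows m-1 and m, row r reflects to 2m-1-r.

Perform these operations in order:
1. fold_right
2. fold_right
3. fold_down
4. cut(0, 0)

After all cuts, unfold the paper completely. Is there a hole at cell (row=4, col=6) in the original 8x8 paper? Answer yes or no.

Answer: yes

Derivation:
Op 1 fold_right: fold axis v@4; visible region now rows[0,8) x cols[4,8) = 8x4
Op 2 fold_right: fold axis v@6; visible region now rows[0,8) x cols[6,8) = 8x2
Op 3 fold_down: fold axis h@4; visible region now rows[4,8) x cols[6,8) = 4x2
Op 4 cut(0, 0): punch at orig (4,6); cuts so far [(4, 6)]; region rows[4,8) x cols[6,8) = 4x2
Unfold 1 (reflect across h@4): 2 holes -> [(3, 6), (4, 6)]
Unfold 2 (reflect across v@6): 4 holes -> [(3, 5), (3, 6), (4, 5), (4, 6)]
Unfold 3 (reflect across v@4): 8 holes -> [(3, 1), (3, 2), (3, 5), (3, 6), (4, 1), (4, 2), (4, 5), (4, 6)]
Holes: [(3, 1), (3, 2), (3, 5), (3, 6), (4, 1), (4, 2), (4, 5), (4, 6)]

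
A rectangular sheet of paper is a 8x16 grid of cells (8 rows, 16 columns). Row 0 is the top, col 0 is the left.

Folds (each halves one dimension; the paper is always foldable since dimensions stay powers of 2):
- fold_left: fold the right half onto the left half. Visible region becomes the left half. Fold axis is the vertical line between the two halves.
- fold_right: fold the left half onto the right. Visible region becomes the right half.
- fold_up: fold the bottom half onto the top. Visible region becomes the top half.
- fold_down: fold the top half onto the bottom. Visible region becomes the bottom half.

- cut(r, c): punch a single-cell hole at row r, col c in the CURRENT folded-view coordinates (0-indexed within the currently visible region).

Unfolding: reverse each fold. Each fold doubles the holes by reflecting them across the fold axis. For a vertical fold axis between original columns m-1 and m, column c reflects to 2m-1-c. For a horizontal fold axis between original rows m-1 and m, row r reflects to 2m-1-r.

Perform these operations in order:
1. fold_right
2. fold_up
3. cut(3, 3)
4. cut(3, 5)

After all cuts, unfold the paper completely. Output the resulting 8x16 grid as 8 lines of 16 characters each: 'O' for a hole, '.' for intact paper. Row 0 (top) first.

Op 1 fold_right: fold axis v@8; visible region now rows[0,8) x cols[8,16) = 8x8
Op 2 fold_up: fold axis h@4; visible region now rows[0,4) x cols[8,16) = 4x8
Op 3 cut(3, 3): punch at orig (3,11); cuts so far [(3, 11)]; region rows[0,4) x cols[8,16) = 4x8
Op 4 cut(3, 5): punch at orig (3,13); cuts so far [(3, 11), (3, 13)]; region rows[0,4) x cols[8,16) = 4x8
Unfold 1 (reflect across h@4): 4 holes -> [(3, 11), (3, 13), (4, 11), (4, 13)]
Unfold 2 (reflect across v@8): 8 holes -> [(3, 2), (3, 4), (3, 11), (3, 13), (4, 2), (4, 4), (4, 11), (4, 13)]

Answer: ................
................
................
..O.O......O.O..
..O.O......O.O..
................
................
................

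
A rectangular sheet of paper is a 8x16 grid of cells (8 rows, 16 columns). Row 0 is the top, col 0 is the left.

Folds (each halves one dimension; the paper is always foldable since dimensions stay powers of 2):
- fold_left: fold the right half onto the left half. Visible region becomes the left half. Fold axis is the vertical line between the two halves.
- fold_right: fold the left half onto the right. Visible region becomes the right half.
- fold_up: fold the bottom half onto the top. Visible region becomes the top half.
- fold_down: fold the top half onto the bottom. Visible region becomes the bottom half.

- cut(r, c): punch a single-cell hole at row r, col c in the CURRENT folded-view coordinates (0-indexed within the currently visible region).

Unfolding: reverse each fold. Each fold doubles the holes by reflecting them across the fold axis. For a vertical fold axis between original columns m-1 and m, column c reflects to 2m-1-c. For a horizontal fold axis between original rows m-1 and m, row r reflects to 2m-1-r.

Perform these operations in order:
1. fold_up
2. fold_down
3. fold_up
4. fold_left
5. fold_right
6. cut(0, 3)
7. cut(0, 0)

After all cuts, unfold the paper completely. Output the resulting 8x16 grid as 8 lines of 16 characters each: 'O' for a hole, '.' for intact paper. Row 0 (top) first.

Op 1 fold_up: fold axis h@4; visible region now rows[0,4) x cols[0,16) = 4x16
Op 2 fold_down: fold axis h@2; visible region now rows[2,4) x cols[0,16) = 2x16
Op 3 fold_up: fold axis h@3; visible region now rows[2,3) x cols[0,16) = 1x16
Op 4 fold_left: fold axis v@8; visible region now rows[2,3) x cols[0,8) = 1x8
Op 5 fold_right: fold axis v@4; visible region now rows[2,3) x cols[4,8) = 1x4
Op 6 cut(0, 3): punch at orig (2,7); cuts so far [(2, 7)]; region rows[2,3) x cols[4,8) = 1x4
Op 7 cut(0, 0): punch at orig (2,4); cuts so far [(2, 4), (2, 7)]; region rows[2,3) x cols[4,8) = 1x4
Unfold 1 (reflect across v@4): 4 holes -> [(2, 0), (2, 3), (2, 4), (2, 7)]
Unfold 2 (reflect across v@8): 8 holes -> [(2, 0), (2, 3), (2, 4), (2, 7), (2, 8), (2, 11), (2, 12), (2, 15)]
Unfold 3 (reflect across h@3): 16 holes -> [(2, 0), (2, 3), (2, 4), (2, 7), (2, 8), (2, 11), (2, 12), (2, 15), (3, 0), (3, 3), (3, 4), (3, 7), (3, 8), (3, 11), (3, 12), (3, 15)]
Unfold 4 (reflect across h@2): 32 holes -> [(0, 0), (0, 3), (0, 4), (0, 7), (0, 8), (0, 11), (0, 12), (0, 15), (1, 0), (1, 3), (1, 4), (1, 7), (1, 8), (1, 11), (1, 12), (1, 15), (2, 0), (2, 3), (2, 4), (2, 7), (2, 8), (2, 11), (2, 12), (2, 15), (3, 0), (3, 3), (3, 4), (3, 7), (3, 8), (3, 11), (3, 12), (3, 15)]
Unfold 5 (reflect across h@4): 64 holes -> [(0, 0), (0, 3), (0, 4), (0, 7), (0, 8), (0, 11), (0, 12), (0, 15), (1, 0), (1, 3), (1, 4), (1, 7), (1, 8), (1, 11), (1, 12), (1, 15), (2, 0), (2, 3), (2, 4), (2, 7), (2, 8), (2, 11), (2, 12), (2, 15), (3, 0), (3, 3), (3, 4), (3, 7), (3, 8), (3, 11), (3, 12), (3, 15), (4, 0), (4, 3), (4, 4), (4, 7), (4, 8), (4, 11), (4, 12), (4, 15), (5, 0), (5, 3), (5, 4), (5, 7), (5, 8), (5, 11), (5, 12), (5, 15), (6, 0), (6, 3), (6, 4), (6, 7), (6, 8), (6, 11), (6, 12), (6, 15), (7, 0), (7, 3), (7, 4), (7, 7), (7, 8), (7, 11), (7, 12), (7, 15)]

Answer: O..OO..OO..OO..O
O..OO..OO..OO..O
O..OO..OO..OO..O
O..OO..OO..OO..O
O..OO..OO..OO..O
O..OO..OO..OO..O
O..OO..OO..OO..O
O..OO..OO..OO..O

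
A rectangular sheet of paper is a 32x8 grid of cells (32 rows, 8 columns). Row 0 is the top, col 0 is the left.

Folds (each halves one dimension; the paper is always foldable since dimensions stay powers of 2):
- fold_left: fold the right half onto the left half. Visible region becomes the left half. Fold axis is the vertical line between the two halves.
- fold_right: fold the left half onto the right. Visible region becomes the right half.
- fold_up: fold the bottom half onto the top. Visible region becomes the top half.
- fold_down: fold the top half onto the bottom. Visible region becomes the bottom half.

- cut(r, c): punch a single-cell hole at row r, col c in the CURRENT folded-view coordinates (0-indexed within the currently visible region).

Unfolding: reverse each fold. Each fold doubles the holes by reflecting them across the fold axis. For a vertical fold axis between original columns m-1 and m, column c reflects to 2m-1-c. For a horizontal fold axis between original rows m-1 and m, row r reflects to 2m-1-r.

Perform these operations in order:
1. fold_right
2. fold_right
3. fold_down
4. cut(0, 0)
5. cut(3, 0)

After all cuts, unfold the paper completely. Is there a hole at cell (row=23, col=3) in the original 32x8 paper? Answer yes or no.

Op 1 fold_right: fold axis v@4; visible region now rows[0,32) x cols[4,8) = 32x4
Op 2 fold_right: fold axis v@6; visible region now rows[0,32) x cols[6,8) = 32x2
Op 3 fold_down: fold axis h@16; visible region now rows[16,32) x cols[6,8) = 16x2
Op 4 cut(0, 0): punch at orig (16,6); cuts so far [(16, 6)]; region rows[16,32) x cols[6,8) = 16x2
Op 5 cut(3, 0): punch at orig (19,6); cuts so far [(16, 6), (19, 6)]; region rows[16,32) x cols[6,8) = 16x2
Unfold 1 (reflect across h@16): 4 holes -> [(12, 6), (15, 6), (16, 6), (19, 6)]
Unfold 2 (reflect across v@6): 8 holes -> [(12, 5), (12, 6), (15, 5), (15, 6), (16, 5), (16, 6), (19, 5), (19, 6)]
Unfold 3 (reflect across v@4): 16 holes -> [(12, 1), (12, 2), (12, 5), (12, 6), (15, 1), (15, 2), (15, 5), (15, 6), (16, 1), (16, 2), (16, 5), (16, 6), (19, 1), (19, 2), (19, 5), (19, 6)]
Holes: [(12, 1), (12, 2), (12, 5), (12, 6), (15, 1), (15, 2), (15, 5), (15, 6), (16, 1), (16, 2), (16, 5), (16, 6), (19, 1), (19, 2), (19, 5), (19, 6)]

Answer: no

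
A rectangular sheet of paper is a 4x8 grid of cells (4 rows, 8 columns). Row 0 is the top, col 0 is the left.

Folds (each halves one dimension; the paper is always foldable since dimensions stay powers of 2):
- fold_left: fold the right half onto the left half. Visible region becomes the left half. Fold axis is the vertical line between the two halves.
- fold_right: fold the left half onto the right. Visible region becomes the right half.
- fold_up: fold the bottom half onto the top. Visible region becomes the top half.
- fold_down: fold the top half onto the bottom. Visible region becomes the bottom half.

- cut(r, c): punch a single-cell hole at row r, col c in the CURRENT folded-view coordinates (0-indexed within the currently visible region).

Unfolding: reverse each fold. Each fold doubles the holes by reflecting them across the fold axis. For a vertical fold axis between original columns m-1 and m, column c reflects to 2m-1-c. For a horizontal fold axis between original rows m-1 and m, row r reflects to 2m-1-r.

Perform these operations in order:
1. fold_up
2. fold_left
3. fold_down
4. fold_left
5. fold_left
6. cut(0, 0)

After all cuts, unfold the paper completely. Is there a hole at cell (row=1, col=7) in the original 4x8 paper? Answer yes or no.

Op 1 fold_up: fold axis h@2; visible region now rows[0,2) x cols[0,8) = 2x8
Op 2 fold_left: fold axis v@4; visible region now rows[0,2) x cols[0,4) = 2x4
Op 3 fold_down: fold axis h@1; visible region now rows[1,2) x cols[0,4) = 1x4
Op 4 fold_left: fold axis v@2; visible region now rows[1,2) x cols[0,2) = 1x2
Op 5 fold_left: fold axis v@1; visible region now rows[1,2) x cols[0,1) = 1x1
Op 6 cut(0, 0): punch at orig (1,0); cuts so far [(1, 0)]; region rows[1,2) x cols[0,1) = 1x1
Unfold 1 (reflect across v@1): 2 holes -> [(1, 0), (1, 1)]
Unfold 2 (reflect across v@2): 4 holes -> [(1, 0), (1, 1), (1, 2), (1, 3)]
Unfold 3 (reflect across h@1): 8 holes -> [(0, 0), (0, 1), (0, 2), (0, 3), (1, 0), (1, 1), (1, 2), (1, 3)]
Unfold 4 (reflect across v@4): 16 holes -> [(0, 0), (0, 1), (0, 2), (0, 3), (0, 4), (0, 5), (0, 6), (0, 7), (1, 0), (1, 1), (1, 2), (1, 3), (1, 4), (1, 5), (1, 6), (1, 7)]
Unfold 5 (reflect across h@2): 32 holes -> [(0, 0), (0, 1), (0, 2), (0, 3), (0, 4), (0, 5), (0, 6), (0, 7), (1, 0), (1, 1), (1, 2), (1, 3), (1, 4), (1, 5), (1, 6), (1, 7), (2, 0), (2, 1), (2, 2), (2, 3), (2, 4), (2, 5), (2, 6), (2, 7), (3, 0), (3, 1), (3, 2), (3, 3), (3, 4), (3, 5), (3, 6), (3, 7)]
Holes: [(0, 0), (0, 1), (0, 2), (0, 3), (0, 4), (0, 5), (0, 6), (0, 7), (1, 0), (1, 1), (1, 2), (1, 3), (1, 4), (1, 5), (1, 6), (1, 7), (2, 0), (2, 1), (2, 2), (2, 3), (2, 4), (2, 5), (2, 6), (2, 7), (3, 0), (3, 1), (3, 2), (3, 3), (3, 4), (3, 5), (3, 6), (3, 7)]

Answer: yes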